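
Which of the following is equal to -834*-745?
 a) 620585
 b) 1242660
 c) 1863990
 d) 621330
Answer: d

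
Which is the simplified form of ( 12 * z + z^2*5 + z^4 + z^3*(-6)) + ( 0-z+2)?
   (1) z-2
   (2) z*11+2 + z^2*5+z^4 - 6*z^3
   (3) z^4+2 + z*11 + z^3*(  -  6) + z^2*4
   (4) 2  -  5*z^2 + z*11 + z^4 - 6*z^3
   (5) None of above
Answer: 2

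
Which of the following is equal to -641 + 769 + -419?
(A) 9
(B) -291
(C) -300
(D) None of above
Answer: B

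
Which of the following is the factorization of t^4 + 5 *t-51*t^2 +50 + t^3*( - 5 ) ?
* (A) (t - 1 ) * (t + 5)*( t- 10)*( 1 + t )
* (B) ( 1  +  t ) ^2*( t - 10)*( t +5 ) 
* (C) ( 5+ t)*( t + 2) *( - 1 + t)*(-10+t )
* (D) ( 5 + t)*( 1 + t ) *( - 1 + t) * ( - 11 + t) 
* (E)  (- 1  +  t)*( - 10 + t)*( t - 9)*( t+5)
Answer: A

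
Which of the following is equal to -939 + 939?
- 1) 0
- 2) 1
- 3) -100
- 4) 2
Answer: 1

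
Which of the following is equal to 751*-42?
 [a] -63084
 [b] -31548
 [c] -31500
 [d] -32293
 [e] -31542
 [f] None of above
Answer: e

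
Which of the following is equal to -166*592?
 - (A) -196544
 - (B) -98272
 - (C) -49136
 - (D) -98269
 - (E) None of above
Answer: B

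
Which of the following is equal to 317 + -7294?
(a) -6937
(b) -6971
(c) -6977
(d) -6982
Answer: c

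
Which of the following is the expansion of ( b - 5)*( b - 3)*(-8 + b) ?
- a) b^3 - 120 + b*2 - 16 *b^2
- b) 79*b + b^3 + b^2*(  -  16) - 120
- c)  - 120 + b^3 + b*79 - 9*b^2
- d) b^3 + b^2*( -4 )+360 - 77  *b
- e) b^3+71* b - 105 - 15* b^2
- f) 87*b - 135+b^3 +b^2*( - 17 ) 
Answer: b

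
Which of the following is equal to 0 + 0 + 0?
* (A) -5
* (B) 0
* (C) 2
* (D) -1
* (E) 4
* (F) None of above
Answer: B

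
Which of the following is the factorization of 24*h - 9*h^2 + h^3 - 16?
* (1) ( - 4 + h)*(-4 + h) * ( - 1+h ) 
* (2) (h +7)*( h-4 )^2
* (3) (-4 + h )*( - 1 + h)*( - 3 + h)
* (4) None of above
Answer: 1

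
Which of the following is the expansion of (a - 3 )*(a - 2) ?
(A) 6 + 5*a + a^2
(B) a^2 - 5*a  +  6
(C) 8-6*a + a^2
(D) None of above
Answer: B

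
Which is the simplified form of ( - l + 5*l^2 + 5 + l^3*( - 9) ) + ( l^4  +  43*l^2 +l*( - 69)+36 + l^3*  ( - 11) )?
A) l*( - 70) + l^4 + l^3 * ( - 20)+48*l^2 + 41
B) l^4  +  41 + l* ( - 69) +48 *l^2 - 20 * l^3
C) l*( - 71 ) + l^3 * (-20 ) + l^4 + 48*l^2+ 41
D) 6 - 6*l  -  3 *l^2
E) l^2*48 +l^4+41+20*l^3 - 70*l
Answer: A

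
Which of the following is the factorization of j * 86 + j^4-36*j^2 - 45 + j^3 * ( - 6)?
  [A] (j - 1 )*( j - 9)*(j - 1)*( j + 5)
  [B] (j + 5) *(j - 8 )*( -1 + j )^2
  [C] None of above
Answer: A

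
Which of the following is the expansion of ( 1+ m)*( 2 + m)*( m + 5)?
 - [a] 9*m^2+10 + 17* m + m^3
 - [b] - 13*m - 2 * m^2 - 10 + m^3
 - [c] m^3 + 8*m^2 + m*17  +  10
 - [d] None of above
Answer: c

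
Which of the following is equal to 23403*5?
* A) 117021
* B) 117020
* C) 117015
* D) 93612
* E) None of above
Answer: C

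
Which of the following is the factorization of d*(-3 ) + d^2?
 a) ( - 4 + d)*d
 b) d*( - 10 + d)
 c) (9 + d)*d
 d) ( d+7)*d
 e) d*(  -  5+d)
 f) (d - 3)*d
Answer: f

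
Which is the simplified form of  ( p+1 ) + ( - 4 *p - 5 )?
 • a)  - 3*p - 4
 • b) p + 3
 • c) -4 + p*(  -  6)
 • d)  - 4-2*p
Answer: a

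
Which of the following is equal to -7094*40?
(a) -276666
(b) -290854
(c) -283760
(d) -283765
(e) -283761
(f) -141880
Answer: c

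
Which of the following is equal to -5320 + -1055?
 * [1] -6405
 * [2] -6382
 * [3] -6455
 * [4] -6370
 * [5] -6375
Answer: 5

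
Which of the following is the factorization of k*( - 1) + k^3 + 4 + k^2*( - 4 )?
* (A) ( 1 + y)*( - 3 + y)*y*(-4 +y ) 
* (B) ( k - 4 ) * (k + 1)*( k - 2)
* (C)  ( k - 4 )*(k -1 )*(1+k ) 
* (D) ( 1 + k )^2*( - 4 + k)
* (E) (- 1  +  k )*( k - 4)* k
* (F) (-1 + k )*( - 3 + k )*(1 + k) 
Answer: C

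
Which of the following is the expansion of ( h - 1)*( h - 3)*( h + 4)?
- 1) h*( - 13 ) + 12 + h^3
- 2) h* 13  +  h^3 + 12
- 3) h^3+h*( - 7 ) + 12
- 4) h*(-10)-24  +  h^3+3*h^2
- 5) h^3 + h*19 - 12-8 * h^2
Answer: 1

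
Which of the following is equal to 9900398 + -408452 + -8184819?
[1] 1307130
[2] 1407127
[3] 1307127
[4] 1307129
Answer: 3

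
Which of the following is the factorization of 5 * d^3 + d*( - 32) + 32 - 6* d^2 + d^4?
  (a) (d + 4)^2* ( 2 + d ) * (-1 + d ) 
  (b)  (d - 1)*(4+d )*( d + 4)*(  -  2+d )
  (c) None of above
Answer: b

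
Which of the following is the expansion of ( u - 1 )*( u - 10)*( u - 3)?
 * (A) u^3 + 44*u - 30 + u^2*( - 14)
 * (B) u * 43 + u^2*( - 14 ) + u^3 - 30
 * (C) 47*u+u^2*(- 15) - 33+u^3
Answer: B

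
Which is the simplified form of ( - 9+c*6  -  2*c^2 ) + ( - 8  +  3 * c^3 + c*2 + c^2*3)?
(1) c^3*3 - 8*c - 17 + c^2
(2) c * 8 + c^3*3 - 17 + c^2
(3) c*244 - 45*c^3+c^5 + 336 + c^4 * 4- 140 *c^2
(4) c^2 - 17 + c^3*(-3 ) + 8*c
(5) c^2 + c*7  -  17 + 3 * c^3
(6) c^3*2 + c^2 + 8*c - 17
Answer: 2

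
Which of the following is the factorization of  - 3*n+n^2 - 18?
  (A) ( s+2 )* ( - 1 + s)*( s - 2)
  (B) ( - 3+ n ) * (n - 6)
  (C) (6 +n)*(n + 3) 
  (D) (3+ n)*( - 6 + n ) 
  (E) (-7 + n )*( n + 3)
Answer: D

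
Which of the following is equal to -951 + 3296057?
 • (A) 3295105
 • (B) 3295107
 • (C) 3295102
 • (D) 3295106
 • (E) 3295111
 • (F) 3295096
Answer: D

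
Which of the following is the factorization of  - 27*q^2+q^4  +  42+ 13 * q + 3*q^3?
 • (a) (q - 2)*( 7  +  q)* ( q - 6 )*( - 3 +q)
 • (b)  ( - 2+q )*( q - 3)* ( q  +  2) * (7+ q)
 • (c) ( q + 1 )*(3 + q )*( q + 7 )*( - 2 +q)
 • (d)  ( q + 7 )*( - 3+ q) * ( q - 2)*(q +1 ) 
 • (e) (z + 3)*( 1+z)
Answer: d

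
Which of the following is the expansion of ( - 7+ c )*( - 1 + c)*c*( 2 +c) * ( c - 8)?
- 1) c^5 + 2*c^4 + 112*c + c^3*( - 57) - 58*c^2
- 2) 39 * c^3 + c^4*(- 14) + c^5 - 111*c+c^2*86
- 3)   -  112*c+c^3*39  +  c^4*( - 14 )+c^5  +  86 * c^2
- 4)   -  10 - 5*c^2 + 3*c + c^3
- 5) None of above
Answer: 3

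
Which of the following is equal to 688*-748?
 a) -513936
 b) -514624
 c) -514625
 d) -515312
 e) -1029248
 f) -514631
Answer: b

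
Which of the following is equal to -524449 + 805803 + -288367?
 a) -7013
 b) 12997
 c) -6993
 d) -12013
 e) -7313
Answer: a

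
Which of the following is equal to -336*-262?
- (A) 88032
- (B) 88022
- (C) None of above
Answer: A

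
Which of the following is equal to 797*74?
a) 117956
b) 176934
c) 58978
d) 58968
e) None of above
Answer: c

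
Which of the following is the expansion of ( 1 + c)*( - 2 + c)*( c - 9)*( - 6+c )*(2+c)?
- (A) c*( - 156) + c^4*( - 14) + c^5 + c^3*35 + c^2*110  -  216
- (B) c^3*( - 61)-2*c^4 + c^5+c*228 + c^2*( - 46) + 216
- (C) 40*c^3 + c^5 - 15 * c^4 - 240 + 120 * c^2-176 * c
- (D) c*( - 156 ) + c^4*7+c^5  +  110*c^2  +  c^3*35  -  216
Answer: A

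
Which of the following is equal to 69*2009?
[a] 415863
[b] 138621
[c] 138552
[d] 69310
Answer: b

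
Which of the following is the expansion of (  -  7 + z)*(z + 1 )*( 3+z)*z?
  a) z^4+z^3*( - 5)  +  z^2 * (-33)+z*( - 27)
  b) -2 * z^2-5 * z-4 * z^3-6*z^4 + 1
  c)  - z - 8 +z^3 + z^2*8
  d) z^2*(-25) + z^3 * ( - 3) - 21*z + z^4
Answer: d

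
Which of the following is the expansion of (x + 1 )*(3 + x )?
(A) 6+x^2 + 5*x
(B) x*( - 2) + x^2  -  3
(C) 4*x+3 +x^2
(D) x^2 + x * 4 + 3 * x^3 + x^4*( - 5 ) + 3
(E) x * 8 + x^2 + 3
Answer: C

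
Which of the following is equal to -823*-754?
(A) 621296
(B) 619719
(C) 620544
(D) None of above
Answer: D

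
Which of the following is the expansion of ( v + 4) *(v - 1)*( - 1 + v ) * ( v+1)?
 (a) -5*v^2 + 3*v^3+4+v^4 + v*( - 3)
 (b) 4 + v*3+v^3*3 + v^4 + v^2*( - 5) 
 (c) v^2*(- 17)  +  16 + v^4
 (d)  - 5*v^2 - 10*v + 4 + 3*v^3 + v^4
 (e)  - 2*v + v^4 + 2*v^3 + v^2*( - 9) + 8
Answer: a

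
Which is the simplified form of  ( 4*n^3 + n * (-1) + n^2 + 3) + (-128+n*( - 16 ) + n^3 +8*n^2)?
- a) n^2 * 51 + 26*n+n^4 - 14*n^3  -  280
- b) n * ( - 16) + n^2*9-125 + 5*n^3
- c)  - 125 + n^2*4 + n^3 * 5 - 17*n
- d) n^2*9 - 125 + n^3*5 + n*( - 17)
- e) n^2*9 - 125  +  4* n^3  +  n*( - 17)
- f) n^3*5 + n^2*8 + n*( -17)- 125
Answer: d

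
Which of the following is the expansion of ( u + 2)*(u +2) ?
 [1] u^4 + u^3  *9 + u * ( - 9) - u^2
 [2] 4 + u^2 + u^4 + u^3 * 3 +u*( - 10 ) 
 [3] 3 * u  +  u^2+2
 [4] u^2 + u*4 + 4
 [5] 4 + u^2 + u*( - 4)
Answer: 4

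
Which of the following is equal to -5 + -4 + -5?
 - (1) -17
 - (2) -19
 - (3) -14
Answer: 3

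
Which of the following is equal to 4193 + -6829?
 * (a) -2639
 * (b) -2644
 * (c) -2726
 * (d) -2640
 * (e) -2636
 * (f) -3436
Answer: e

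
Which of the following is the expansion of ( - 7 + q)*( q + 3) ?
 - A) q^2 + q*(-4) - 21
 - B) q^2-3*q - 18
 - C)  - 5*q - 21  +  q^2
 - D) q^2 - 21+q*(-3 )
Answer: A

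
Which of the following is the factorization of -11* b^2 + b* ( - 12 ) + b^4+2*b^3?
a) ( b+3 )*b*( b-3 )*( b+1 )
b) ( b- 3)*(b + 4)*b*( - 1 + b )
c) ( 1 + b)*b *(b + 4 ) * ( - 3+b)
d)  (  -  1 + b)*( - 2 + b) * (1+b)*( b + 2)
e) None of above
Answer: c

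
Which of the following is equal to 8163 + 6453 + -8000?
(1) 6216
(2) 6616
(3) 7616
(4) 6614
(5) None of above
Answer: 2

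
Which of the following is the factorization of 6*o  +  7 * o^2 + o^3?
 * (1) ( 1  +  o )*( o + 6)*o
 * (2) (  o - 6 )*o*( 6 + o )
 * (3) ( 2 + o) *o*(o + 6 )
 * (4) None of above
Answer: 1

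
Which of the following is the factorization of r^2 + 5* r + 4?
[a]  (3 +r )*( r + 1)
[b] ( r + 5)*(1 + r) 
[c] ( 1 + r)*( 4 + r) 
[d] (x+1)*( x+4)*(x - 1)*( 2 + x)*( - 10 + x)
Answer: c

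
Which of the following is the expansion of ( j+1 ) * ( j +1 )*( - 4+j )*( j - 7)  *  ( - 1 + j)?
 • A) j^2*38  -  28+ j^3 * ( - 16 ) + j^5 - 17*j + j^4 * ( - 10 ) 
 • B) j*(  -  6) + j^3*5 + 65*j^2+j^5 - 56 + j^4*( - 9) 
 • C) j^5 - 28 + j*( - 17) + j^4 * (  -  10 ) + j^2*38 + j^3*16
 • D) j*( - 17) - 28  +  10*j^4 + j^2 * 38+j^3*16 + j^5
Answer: C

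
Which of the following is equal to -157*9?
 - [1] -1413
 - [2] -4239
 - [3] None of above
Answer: 1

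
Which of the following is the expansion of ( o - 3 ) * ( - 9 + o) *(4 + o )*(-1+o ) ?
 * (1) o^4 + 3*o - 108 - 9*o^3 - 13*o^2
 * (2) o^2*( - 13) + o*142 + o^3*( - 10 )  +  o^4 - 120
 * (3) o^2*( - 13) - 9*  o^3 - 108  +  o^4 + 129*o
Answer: 3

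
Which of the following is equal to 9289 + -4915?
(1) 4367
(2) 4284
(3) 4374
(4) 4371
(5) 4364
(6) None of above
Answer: 3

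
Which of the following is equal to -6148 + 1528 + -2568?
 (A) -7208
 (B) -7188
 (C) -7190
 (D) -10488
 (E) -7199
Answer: B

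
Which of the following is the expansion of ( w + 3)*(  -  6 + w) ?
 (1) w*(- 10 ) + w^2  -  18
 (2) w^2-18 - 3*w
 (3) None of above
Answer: 2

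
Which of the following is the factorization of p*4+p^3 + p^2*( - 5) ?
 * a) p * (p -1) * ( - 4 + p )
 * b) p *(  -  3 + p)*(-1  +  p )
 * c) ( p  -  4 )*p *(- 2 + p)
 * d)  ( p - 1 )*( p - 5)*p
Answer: a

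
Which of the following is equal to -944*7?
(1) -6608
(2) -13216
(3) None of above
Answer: 1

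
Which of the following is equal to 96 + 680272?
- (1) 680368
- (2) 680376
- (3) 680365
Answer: 1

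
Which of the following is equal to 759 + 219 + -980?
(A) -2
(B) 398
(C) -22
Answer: A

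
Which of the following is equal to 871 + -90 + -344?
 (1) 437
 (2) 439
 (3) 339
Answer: 1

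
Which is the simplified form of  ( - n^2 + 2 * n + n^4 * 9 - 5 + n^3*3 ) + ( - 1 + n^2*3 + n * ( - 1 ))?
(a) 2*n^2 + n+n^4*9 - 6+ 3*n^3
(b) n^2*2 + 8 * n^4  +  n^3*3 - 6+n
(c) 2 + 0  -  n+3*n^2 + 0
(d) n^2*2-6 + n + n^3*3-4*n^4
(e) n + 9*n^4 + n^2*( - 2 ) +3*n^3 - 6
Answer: a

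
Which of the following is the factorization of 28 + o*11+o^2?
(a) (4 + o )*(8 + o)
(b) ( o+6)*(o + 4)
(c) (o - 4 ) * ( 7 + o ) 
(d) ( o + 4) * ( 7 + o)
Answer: d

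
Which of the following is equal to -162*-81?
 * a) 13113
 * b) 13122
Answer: b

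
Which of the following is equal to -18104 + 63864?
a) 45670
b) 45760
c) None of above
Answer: b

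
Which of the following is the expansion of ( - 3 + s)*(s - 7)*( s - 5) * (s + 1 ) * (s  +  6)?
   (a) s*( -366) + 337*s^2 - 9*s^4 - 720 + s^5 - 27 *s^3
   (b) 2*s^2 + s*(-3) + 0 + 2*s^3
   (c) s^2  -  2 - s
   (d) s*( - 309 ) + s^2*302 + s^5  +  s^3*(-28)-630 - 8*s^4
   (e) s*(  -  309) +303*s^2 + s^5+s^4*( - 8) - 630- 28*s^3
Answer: d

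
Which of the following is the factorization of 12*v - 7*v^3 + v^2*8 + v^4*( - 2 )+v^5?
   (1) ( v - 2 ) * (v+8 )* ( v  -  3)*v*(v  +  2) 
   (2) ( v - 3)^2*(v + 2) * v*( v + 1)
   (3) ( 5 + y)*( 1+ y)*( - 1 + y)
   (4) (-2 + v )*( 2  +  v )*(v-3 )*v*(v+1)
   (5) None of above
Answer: 4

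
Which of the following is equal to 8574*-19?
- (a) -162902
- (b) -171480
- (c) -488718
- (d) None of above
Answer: d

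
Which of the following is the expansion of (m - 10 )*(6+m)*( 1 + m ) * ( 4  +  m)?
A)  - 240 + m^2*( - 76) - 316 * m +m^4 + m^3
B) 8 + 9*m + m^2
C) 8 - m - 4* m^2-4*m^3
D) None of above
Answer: A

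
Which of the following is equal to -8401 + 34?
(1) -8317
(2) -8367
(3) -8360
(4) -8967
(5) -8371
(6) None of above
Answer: 2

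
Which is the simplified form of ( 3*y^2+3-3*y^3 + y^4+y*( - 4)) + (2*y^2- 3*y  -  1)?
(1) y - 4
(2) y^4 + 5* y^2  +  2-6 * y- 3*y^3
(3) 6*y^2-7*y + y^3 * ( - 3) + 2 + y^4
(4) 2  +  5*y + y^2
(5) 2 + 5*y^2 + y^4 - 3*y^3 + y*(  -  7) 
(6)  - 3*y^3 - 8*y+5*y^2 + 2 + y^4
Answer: 5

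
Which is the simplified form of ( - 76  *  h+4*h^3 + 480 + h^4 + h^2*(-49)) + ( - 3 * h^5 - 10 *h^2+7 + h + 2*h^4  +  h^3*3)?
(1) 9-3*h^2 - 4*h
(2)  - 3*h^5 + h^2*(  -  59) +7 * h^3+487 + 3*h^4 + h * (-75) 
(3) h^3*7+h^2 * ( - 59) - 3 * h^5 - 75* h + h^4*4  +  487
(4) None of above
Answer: 2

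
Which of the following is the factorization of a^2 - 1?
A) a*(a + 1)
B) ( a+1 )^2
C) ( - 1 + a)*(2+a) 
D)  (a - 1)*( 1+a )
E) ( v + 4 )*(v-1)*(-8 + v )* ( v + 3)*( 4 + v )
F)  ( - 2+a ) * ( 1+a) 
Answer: D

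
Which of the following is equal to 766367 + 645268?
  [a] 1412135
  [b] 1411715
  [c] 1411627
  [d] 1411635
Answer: d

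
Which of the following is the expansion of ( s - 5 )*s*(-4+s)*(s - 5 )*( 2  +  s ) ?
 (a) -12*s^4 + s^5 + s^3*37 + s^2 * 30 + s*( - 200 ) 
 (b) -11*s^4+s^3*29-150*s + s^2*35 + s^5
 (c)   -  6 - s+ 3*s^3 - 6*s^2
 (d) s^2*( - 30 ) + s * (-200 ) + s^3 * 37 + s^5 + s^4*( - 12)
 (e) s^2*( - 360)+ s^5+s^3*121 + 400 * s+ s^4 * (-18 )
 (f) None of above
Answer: a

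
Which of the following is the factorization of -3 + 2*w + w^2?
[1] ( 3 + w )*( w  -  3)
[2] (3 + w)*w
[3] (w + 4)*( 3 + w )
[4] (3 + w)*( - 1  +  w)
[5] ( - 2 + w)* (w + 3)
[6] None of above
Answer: 4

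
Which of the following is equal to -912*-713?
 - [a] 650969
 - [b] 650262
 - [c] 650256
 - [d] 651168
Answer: c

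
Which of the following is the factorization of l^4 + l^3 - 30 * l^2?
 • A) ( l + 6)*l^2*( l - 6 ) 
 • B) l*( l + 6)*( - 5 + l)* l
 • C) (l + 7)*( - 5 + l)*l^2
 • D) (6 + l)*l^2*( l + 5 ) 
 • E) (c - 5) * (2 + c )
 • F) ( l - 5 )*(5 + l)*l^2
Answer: B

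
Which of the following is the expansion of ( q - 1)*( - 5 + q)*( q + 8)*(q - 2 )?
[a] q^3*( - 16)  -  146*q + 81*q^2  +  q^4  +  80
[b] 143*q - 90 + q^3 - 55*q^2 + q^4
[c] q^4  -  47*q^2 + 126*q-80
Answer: c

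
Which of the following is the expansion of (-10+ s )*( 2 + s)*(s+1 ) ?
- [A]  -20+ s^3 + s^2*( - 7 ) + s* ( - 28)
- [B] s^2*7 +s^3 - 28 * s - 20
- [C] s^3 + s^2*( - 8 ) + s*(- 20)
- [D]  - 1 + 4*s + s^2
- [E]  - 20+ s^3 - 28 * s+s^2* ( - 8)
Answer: A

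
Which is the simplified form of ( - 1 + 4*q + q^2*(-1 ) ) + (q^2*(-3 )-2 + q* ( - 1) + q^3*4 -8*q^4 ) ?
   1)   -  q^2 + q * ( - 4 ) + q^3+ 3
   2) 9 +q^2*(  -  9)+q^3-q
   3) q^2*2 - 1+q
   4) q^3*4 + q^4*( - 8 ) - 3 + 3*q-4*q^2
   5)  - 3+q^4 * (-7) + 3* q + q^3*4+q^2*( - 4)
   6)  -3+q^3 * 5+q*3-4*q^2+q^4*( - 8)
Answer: 4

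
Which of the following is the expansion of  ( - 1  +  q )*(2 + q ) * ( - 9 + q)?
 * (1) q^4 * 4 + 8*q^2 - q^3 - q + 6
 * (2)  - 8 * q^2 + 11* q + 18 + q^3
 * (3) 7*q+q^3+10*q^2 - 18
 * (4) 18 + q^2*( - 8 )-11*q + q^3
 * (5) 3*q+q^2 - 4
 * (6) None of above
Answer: 4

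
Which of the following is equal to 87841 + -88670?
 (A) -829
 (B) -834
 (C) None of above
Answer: A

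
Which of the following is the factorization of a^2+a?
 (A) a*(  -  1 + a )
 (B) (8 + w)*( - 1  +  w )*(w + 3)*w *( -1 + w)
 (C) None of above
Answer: C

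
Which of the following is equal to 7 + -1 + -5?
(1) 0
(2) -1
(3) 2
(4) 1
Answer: 4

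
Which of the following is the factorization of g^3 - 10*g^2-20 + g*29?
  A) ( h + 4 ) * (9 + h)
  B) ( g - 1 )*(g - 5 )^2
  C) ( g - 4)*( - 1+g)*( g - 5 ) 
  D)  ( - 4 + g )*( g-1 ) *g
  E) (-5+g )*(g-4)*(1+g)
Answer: C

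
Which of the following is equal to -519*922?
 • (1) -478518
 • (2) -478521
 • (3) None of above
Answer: 1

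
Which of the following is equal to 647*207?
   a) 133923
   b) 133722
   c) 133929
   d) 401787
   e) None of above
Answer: c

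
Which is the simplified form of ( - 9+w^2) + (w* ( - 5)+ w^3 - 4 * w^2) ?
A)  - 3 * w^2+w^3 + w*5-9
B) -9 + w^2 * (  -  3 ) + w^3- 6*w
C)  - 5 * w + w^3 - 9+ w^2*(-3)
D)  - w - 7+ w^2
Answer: C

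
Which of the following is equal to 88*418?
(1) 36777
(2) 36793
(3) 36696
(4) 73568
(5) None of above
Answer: 5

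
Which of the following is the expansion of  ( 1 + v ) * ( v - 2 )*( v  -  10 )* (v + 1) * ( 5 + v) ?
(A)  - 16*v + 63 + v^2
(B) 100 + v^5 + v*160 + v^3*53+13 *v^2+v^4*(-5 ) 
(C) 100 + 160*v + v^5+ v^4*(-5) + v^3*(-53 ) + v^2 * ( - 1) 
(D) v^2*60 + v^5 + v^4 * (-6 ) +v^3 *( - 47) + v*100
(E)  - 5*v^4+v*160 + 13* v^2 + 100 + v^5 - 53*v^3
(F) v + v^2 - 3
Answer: E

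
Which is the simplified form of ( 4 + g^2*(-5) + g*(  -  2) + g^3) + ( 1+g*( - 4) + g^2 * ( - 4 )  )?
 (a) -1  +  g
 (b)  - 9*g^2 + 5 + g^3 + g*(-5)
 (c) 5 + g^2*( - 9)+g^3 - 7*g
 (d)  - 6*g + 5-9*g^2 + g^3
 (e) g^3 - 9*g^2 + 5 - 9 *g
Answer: d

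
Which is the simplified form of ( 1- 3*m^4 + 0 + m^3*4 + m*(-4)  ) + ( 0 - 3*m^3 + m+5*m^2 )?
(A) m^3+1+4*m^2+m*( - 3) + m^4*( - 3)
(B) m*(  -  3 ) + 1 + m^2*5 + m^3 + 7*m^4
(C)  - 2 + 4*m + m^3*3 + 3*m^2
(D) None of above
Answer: D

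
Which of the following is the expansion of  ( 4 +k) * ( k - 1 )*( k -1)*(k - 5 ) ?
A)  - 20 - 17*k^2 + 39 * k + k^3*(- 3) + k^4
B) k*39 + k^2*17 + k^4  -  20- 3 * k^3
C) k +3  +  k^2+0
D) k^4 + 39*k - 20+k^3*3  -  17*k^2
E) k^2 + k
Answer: A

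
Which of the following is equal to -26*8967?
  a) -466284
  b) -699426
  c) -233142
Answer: c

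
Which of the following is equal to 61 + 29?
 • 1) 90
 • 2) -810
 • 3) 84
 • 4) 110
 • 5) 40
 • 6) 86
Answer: 1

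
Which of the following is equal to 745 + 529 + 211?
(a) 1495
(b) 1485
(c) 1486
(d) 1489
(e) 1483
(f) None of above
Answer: b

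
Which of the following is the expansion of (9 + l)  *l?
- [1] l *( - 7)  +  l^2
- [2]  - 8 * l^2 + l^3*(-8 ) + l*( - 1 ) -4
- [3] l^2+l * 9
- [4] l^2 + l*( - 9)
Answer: 3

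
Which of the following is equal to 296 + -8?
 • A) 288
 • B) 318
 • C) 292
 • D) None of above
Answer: A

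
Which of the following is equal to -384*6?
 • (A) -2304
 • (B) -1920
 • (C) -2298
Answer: A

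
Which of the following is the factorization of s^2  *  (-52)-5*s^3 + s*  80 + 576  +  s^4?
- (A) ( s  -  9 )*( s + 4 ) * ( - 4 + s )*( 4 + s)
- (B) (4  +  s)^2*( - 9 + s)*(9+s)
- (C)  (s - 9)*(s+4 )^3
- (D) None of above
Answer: A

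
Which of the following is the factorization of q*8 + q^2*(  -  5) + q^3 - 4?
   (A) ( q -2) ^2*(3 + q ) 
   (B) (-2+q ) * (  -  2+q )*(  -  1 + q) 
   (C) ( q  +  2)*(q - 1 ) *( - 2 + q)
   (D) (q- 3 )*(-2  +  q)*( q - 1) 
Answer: B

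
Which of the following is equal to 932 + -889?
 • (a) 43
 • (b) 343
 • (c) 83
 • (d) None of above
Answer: a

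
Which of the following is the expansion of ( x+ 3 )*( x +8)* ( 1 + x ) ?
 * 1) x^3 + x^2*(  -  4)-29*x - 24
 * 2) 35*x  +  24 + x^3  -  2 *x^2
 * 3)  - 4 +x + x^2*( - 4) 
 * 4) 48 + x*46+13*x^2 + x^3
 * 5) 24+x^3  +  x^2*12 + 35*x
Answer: 5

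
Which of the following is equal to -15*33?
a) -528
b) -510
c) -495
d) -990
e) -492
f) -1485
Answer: c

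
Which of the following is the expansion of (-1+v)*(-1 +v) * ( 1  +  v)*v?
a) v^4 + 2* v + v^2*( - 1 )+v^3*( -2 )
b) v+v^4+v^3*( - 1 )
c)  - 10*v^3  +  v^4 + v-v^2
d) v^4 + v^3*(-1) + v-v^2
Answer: d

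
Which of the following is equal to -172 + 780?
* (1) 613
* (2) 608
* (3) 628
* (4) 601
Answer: 2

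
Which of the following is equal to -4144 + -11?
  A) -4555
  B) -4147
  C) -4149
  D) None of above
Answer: D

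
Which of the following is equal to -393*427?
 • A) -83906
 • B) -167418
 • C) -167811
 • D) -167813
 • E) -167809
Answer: C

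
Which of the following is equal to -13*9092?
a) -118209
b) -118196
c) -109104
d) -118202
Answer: b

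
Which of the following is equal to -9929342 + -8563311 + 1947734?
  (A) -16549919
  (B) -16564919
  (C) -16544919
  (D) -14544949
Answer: C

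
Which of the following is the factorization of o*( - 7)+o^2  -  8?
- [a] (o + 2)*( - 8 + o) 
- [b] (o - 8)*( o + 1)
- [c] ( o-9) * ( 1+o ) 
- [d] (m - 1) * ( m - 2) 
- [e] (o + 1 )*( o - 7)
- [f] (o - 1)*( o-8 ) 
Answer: b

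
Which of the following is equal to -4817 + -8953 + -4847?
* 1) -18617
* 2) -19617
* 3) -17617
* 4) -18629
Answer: 1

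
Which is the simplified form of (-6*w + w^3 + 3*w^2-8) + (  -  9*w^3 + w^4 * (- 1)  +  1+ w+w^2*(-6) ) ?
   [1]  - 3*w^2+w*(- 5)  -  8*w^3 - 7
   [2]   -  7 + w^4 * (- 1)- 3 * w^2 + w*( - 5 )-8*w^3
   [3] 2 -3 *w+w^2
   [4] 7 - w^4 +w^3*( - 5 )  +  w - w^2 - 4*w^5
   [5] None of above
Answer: 2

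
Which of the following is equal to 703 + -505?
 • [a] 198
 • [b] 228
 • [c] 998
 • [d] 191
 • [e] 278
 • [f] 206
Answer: a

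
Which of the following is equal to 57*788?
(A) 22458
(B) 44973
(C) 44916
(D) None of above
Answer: C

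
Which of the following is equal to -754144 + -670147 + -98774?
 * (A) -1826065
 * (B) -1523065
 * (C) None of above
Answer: B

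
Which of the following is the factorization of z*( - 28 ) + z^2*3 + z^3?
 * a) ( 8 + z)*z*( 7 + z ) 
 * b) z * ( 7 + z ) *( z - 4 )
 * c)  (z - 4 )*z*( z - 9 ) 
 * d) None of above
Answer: b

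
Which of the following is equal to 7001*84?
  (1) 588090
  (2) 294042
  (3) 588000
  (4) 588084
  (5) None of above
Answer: 4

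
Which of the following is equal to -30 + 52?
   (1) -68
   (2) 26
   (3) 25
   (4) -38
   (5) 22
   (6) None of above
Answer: 5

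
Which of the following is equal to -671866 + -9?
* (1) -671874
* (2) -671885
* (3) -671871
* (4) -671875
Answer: 4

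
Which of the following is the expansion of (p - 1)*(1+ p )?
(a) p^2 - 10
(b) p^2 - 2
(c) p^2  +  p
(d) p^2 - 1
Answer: d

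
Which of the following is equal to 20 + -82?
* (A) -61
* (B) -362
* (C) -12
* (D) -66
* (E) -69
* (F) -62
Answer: F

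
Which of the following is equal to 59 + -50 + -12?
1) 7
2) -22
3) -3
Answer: 3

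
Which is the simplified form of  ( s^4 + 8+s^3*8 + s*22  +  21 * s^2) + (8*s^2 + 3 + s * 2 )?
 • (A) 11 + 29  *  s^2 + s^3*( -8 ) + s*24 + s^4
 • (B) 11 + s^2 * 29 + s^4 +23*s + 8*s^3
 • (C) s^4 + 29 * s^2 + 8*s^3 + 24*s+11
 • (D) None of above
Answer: C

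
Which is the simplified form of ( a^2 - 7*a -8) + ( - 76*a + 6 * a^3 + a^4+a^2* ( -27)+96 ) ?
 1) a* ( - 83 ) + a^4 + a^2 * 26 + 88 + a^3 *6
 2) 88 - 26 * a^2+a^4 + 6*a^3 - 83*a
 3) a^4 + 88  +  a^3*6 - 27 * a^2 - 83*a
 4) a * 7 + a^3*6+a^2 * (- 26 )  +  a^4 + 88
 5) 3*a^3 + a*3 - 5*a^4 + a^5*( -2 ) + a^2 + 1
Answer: 2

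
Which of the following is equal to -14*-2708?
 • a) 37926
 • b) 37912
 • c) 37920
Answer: b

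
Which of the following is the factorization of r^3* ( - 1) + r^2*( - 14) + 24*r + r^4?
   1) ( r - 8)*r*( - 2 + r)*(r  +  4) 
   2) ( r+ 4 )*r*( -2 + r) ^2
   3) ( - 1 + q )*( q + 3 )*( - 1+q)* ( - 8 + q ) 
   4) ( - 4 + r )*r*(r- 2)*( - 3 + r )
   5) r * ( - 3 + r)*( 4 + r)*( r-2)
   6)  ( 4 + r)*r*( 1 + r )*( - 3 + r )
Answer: 5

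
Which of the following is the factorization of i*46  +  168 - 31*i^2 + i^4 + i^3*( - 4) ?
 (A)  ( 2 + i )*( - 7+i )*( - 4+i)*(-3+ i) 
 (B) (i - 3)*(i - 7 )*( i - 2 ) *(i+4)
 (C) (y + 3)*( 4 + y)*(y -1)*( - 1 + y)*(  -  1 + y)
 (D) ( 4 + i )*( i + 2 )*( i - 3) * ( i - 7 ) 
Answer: D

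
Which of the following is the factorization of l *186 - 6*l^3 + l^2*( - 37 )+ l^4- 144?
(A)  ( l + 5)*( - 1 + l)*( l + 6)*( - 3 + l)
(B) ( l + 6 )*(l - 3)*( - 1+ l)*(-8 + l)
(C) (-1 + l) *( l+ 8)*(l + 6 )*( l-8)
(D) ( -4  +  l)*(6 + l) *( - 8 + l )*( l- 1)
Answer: B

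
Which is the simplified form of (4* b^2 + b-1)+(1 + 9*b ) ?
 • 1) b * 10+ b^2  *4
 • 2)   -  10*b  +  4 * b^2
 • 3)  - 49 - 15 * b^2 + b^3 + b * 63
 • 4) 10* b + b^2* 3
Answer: 1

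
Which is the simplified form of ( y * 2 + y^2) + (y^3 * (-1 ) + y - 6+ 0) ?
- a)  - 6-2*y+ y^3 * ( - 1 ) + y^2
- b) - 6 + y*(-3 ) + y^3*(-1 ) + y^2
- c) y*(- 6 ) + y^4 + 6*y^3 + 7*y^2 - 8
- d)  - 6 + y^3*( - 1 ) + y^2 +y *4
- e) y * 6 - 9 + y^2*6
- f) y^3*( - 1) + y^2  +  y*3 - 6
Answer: f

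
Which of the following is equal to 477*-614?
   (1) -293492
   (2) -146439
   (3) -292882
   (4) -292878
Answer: 4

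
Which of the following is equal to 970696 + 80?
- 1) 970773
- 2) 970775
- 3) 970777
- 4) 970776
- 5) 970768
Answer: 4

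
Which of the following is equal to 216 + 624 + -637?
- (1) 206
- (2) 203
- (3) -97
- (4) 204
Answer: 2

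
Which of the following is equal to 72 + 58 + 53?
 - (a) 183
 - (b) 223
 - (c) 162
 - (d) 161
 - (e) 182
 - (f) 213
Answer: a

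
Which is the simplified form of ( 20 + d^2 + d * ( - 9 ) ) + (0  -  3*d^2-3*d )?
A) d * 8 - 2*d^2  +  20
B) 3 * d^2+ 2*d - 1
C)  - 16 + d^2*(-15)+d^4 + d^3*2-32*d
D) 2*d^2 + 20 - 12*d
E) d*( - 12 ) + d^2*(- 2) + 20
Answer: E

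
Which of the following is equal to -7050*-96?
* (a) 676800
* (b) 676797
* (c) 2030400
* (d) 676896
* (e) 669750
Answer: a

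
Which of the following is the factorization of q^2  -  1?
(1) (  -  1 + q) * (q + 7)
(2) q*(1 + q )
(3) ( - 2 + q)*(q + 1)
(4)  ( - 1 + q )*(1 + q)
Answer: 4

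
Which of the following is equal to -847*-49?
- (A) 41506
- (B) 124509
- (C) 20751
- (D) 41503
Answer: D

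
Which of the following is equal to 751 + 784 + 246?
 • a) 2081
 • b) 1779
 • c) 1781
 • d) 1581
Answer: c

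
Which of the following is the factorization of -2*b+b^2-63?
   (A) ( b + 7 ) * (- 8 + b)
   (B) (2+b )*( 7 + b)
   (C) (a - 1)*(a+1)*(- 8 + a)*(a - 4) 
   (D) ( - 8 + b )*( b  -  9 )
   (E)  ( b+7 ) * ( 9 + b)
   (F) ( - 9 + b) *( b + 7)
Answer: F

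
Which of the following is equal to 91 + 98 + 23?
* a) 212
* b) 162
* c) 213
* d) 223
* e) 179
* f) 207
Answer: a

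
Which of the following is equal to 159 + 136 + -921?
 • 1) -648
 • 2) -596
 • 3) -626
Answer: 3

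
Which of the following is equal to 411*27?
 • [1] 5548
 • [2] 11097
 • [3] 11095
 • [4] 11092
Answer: 2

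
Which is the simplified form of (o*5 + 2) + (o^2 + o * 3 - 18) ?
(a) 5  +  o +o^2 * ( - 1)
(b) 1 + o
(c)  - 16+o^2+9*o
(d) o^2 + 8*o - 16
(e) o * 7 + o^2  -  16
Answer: d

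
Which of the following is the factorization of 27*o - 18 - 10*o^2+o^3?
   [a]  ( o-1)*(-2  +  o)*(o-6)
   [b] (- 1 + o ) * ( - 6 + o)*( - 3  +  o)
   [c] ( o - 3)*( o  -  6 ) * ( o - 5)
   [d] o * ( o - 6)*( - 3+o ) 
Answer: b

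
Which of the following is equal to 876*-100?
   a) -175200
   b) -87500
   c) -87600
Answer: c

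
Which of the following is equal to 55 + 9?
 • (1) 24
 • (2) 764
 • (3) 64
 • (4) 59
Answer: 3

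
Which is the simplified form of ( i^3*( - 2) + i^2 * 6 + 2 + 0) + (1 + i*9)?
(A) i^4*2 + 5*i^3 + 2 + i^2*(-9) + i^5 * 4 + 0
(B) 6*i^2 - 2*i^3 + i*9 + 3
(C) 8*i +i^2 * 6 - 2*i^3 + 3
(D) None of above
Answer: B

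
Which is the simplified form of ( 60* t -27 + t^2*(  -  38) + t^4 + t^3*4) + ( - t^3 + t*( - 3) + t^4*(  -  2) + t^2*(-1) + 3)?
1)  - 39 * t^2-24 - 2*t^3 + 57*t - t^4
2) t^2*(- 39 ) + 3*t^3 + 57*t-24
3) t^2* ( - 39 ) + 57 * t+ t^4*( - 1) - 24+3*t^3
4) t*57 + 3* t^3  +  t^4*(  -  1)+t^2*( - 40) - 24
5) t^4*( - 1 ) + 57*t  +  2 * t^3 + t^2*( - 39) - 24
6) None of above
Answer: 3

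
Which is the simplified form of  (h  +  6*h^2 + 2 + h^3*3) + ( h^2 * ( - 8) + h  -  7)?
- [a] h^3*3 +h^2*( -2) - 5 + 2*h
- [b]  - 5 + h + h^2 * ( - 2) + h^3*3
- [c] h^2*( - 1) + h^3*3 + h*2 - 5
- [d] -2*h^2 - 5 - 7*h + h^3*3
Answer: a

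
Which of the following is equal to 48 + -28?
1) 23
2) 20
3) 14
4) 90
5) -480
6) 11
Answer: 2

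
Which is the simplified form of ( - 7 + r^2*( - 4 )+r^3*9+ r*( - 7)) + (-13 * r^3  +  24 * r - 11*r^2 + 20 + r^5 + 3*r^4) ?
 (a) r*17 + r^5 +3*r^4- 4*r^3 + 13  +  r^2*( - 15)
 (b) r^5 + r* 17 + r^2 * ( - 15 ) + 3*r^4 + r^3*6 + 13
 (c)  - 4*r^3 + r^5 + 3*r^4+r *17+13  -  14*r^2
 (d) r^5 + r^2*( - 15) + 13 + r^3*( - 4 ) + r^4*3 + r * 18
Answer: a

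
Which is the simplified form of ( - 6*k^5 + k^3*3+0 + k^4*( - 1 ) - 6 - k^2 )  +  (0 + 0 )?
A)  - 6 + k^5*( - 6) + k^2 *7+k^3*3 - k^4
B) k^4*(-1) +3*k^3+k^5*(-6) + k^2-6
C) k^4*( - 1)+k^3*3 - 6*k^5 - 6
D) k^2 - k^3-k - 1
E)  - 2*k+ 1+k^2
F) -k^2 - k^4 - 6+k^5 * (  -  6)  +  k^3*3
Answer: F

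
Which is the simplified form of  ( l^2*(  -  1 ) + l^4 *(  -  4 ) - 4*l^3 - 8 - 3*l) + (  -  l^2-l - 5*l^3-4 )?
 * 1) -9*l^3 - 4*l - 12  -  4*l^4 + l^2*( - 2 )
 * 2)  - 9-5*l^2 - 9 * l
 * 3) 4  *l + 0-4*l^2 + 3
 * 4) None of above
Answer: 1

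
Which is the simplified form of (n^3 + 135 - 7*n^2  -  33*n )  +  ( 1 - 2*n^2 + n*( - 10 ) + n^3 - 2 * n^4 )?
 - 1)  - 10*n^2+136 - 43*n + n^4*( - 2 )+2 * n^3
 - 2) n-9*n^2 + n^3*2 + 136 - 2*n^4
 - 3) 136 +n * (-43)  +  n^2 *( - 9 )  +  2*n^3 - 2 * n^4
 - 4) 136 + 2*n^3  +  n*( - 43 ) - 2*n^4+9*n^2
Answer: 3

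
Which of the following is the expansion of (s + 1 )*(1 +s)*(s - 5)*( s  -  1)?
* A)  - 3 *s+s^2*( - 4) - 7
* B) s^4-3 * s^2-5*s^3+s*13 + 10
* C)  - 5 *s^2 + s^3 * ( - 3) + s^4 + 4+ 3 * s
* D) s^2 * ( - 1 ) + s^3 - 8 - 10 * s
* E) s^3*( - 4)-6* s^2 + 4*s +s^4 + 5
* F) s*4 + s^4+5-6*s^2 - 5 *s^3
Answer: E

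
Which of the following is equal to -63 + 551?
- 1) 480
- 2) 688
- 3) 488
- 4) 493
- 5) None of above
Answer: 3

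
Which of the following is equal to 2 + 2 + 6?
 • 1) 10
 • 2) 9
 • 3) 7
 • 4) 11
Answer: 1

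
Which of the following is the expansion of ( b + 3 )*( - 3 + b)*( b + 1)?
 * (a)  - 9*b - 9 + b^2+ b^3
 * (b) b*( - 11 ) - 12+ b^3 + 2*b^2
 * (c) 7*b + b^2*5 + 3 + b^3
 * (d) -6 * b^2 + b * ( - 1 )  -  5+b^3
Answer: a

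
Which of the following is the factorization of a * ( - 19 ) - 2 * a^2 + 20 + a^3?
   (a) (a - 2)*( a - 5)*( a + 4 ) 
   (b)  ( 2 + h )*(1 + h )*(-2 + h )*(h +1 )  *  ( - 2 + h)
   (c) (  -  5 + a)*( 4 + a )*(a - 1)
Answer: c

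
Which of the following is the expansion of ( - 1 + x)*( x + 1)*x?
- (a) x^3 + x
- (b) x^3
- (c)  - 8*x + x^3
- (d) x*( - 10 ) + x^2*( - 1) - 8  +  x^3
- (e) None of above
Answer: e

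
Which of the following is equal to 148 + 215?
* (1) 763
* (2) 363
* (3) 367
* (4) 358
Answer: 2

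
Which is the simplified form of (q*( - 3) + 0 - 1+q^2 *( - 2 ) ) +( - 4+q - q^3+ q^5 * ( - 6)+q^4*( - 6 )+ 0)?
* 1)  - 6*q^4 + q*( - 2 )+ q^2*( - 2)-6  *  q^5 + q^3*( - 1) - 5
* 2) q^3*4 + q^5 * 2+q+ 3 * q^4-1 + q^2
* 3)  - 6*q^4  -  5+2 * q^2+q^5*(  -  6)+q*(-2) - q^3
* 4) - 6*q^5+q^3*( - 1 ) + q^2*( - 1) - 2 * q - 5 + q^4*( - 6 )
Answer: 1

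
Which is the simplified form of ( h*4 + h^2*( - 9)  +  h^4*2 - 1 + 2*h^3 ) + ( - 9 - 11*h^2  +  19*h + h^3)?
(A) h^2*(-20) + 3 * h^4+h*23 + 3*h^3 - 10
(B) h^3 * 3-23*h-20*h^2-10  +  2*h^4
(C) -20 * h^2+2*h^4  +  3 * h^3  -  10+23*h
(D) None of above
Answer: C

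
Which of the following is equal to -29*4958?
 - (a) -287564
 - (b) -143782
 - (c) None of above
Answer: b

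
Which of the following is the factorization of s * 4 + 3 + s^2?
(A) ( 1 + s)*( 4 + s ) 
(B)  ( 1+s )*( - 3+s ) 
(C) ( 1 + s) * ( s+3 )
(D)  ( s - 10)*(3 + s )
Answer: C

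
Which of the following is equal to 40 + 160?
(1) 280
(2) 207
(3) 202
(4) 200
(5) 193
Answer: 4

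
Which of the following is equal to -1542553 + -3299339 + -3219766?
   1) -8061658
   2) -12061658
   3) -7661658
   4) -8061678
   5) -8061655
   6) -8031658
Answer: 1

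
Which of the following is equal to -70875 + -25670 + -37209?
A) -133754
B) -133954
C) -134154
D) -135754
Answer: A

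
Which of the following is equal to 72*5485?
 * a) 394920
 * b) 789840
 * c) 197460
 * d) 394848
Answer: a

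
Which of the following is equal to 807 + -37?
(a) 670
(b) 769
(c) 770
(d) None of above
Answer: c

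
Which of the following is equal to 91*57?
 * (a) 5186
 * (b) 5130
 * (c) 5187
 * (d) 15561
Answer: c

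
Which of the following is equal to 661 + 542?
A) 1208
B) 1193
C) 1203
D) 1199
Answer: C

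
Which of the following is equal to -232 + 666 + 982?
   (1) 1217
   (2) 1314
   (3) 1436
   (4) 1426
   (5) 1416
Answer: 5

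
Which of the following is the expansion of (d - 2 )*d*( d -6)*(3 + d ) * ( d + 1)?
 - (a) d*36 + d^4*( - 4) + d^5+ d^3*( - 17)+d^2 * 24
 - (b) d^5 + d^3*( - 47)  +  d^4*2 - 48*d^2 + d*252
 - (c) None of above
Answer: a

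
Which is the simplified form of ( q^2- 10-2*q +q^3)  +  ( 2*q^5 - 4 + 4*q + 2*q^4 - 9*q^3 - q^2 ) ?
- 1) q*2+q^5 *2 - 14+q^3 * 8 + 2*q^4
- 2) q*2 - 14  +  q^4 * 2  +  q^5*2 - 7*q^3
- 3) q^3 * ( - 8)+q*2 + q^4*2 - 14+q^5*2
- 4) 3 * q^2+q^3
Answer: 3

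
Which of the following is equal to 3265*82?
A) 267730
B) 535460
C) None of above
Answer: A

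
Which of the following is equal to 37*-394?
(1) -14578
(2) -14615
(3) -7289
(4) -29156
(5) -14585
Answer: 1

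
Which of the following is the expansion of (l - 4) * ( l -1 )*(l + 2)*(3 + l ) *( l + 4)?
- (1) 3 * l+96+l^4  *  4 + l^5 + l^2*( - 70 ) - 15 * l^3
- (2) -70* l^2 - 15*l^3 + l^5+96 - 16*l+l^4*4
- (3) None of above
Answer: 2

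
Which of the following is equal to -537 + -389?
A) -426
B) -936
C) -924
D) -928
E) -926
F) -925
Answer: E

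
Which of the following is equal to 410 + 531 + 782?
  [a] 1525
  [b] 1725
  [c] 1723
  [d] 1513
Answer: c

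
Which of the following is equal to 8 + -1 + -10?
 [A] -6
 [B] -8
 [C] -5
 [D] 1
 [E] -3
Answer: E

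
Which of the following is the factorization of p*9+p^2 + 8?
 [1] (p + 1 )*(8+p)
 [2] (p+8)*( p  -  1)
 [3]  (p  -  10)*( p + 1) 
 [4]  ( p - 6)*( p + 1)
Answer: 1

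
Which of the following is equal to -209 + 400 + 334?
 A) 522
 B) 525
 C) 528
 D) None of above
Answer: B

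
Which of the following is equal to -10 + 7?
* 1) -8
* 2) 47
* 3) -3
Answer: 3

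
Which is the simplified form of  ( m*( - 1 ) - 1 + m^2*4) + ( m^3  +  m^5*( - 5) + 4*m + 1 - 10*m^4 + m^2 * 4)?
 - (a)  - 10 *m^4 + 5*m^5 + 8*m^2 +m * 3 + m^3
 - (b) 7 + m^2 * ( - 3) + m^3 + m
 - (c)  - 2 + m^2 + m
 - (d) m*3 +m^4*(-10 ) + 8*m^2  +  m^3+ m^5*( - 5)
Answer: d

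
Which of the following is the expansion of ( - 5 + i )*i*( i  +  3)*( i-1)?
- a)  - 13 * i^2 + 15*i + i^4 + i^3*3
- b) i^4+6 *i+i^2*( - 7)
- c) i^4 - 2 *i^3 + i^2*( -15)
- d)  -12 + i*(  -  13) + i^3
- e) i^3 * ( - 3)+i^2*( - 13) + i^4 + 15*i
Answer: e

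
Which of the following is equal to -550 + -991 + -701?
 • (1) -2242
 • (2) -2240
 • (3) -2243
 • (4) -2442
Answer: 1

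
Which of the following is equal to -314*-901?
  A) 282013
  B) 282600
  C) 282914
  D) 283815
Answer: C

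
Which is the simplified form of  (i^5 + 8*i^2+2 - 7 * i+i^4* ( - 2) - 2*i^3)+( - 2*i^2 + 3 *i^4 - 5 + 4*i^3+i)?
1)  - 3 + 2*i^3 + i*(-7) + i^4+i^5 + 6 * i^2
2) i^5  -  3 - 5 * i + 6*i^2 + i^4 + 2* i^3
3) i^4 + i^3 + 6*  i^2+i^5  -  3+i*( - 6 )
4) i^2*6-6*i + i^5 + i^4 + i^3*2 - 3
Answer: 4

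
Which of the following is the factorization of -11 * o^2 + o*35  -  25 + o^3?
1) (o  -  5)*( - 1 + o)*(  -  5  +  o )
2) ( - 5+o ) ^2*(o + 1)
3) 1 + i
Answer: 1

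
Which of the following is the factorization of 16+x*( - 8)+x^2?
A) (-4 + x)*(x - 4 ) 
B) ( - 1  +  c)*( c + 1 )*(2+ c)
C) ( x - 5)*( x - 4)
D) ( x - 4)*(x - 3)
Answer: A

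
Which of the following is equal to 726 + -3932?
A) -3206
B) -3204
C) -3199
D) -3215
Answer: A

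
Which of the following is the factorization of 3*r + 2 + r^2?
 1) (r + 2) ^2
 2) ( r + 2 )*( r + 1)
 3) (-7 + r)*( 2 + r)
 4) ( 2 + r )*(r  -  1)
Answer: 2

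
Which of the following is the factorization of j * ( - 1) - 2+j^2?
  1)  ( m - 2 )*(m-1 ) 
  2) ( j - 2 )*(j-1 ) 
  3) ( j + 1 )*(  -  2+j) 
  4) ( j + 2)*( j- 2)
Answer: 3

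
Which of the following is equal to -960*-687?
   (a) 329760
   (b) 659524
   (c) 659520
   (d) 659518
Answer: c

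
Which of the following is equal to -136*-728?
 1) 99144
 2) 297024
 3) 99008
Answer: 3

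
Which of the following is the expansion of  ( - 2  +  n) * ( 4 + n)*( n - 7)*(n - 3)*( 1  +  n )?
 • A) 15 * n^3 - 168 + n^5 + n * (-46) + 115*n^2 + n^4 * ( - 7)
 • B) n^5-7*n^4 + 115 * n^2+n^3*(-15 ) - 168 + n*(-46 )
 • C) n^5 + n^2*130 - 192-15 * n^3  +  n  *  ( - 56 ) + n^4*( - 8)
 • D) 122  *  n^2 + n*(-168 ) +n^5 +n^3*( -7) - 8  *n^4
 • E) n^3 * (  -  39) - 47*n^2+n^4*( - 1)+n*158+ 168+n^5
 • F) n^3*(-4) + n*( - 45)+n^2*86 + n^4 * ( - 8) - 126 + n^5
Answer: B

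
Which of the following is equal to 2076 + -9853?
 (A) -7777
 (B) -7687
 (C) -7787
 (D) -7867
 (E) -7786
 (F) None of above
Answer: A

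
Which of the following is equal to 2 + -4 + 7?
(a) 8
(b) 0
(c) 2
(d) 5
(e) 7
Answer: d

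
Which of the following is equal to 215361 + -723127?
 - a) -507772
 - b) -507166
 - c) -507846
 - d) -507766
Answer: d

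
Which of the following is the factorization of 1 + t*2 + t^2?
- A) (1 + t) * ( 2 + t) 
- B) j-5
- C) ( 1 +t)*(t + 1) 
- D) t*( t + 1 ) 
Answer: C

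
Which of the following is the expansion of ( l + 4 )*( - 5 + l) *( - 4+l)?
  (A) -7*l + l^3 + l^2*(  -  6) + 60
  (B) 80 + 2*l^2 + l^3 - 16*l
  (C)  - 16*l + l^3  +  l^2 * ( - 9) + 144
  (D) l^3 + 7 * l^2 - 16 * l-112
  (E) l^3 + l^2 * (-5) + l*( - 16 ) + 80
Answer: E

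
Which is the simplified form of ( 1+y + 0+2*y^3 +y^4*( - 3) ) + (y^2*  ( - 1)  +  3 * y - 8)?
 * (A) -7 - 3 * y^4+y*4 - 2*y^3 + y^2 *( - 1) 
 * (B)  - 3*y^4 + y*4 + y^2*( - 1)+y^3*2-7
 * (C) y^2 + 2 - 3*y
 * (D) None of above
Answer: B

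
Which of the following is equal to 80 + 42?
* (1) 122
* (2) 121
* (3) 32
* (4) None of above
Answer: 1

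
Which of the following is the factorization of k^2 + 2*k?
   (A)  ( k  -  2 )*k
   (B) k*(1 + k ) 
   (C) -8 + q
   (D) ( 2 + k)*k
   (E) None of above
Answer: D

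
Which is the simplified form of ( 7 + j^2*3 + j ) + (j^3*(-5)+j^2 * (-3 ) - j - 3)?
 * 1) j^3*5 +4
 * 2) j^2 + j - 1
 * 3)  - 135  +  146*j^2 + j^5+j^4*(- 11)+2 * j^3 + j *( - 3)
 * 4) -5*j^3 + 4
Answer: 4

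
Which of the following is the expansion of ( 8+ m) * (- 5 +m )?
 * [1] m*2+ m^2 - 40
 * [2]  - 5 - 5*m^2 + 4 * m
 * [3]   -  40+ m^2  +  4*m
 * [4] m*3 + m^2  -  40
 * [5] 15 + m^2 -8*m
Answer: 4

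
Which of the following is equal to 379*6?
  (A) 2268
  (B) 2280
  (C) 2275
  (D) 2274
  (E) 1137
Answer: D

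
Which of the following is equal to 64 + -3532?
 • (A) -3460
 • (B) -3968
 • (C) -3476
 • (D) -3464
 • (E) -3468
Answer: E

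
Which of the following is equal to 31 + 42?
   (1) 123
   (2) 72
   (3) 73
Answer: 3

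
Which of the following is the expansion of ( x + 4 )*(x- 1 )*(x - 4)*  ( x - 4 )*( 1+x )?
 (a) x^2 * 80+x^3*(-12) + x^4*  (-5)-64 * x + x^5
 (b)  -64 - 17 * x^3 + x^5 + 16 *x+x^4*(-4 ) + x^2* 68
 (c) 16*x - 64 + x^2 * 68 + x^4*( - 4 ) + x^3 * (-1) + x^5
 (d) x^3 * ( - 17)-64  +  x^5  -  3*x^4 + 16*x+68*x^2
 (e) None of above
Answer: b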